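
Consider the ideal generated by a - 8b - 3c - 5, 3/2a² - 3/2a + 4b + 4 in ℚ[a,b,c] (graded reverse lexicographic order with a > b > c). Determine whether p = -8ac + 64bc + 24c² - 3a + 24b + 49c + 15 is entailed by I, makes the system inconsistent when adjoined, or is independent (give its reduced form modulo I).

-8ac + 64bc + 24c² - 3a + 24b + 49c + 15 lies in I (it reduces to 0).

First compute the reduced Gröbner basis of I by Buchberger's algorithm.
f_1 = a - 8b - 3c - 5, LT = a.
f_2 = 3/2a² - 3/2a + 4b + 4, LT = a².

S(f_1,f_2): lcm = a². S = -8ab - 3ac - 4a - 8/3b - 8/3.
  leading term ab: subtract (-8b)·f_1 from -8ab - 3ac - 4a - 8/3b - 8/3 → -64b² - 3ac - 24bc - 4a - 128/3b - 8/3
  leading term b²: no divisor's leading term divides it; move -64b² to the remainder.
  leading term ac: subtract (-3c)·f_1 from -3ac - 24bc - 4a - 128/3b - 8/3 → -48bc - 9c² - 4a - 128/3b - 15c - 8/3
  leading term bc: no divisor's leading term divides it; move -48bc to the remainder.
  leading term c²: no divisor's leading term divides it; move -9c² to the remainder.
  leading term a: subtract (-4)·f_1 from -4a - 128/3b - 15c - 8/3 → -224/3b - 27c - 68/3
  leading term b: no divisor's leading term divides it; move -224/3b to the remainder.
  leading term c: no divisor's leading term divides it; move -27c to the remainder.
  leading term 1: no divisor's leading term divides it; move -68/3 to the remainder.
  remainder -64b² - 48bc - 9c² - 224/3b - 27c - 68/3 ≠ 0; add h_3 = -64b² - 48bc - 9c² - 224/3b - 27c - 68/3 to the basis.

The other S-polynomials (S(f_1,h_3), S(f_2,h_3)) all reduce to 0 modulo the current basis, so we have a Gröbner basis.
Inter-reduce: drop elements whose leading term is divisible by another's, tail-reduce, and make monic.
Reduced Gröbner basis: {b² + ¾bc + 9/64c² + 7/6b + 27/64c + 17/48, a - 8b - 3c - 5}.
Label its elements g_1 = b² + ¾bc + 9/64c² + 7/6b + 27/64c + 17/48, g_2 = a - 8b - 3c - 5.

Reduce p = -8ac + 64bc + 24c² - 3a + 24b + 49c + 15 modulo G:
  leading term ac: subtract (-8c)·g_2 from -8ac + 64bc + 24c² - 3a + 24b + 49c + 15 → -3a + 24b + 9c + 15
  leading term a: subtract (-3)·g_2 from -3a + 24b + 9c + 15 → 0
  normal form = 0.
Since the normal form is 0, p ∈ I.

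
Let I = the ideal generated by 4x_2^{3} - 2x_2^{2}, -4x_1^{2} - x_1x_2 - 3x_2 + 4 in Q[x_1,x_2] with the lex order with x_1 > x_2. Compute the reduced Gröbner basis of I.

G = {x_1^{2} + \tfrac{1}{4}x_1x_2 + \tfrac{3}{4}x_2 - 1, x_2^{3} - \tfrac{1}{2}x_2^{2}}

f_1 = 4x_2^{3} - 2x_2^{2}, LT = x_2^{3}.
f_2 = -4x_1^{2} - x_1x_2 - 3x_2 + 4, LT = x_1^{2}.

The S-polynomials (S(f_1,f_2)) all reduce to 0 modulo the current basis, so we have a Gröbner basis.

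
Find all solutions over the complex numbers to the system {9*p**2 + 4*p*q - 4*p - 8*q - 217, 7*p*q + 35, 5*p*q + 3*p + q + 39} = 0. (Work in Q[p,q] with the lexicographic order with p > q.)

{(-5, 1)}

Compute a lex Gröbner basis by Buchberger's algorithm.
f_1 = 9*p**2 + 4*p*q - 4*p - 8*q - 217, LT = p**2.
f_2 = 7*p*q + 35, LT = p*q.
f_3 = 5*p*q + 3*p + q + 39, LT = p*q.

S(f_1,f_2): lcm = p**2*q. S = 4/9*p*q**2 - 4/9*p*q - 5*p - 8/9*q**2 - 217/9*q.
  leading term p*q**2: subtract (4/63*q)·f_2 from 4/9*p*q**2 - 4/9*p*q - 5*p - 8/9*q**2 - 217/9*q → -4/9*p*q - 5*p - 8/9*q**2 - 79/3*q
  leading term p*q: subtract (-4/63)·f_2 from -4/9*p*q - 5*p - 8/9*q**2 - 79/3*q → -5*p - 8/9*q**2 - 79/3*q + 20/9
  leading term p: no divisor's leading term divides it; move -5*p to the remainder.
  leading term q**2: no divisor's leading term divides it; move -8/9*q**2 to the remainder.
  leading term q: no divisor's leading term divides it; move -79/3*q to the remainder.
  leading term 1: no divisor's leading term divides it; move 20/9 to the remainder.
  remainder -5*p - 8/9*q**2 - 79/3*q + 20/9 ≠ 0; add h_4 = -5*p - 8/9*q**2 - 79/3*q + 20/9 to the basis.

S(f_1,f_3): lcm = p**2*q. S = -3/5*p**2 + 4/9*p*q**2 - 29/45*p*q - 39/5*p - 8/9*q**2 - 217/9*q.
  leading term p**2: subtract (-1/15)·f_1 from -3/5*p**2 + 4/9*p*q**2 - 29/45*p*q - 39/5*p - 8/9*q**2 - 217/9*q → 4/9*p*q**2 - 17/45*p*q - 121/15*p - 8/9*q**2 - 1109/45*q - 217/15
  leading term p*q**2: subtract (4/63*q)·f_2 from 4/9*p*q**2 - 17/45*p*q - 121/15*p - 8/9*q**2 - 1109/45*q - 217/15 → -17/45*p*q - 121/15*p - 8/9*q**2 - 403/15*q - 217/15
  leading term p*q: subtract (-17/315)·f_2 from -17/45*p*q - 121/15*p - 8/9*q**2 - 403/15*q - 217/15 → -121/15*p - 8/9*q**2 - 403/15*q - 566/45
  leading term p: subtract (121/75)·h_4 from -121/15*p - 8/9*q**2 - 403/15*q - 566/45 → 368/675*q**2 + 3514/225*q - 2182/135
  leading term q**2: no divisor's leading term divides it; move 368/675*q**2 to the remainder.
  leading term q: no divisor's leading term divides it; move 3514/225*q to the remainder.
  leading term 1: no divisor's leading term divides it; move -2182/135 to the remainder.
  remainder 368/675*q**2 + 3514/225*q - 2182/135 ≠ 0; add h_5 = 368/675*q**2 + 3514/225*q - 2182/135 to the basis.

S(f_2,f_3): lcm = p*q. S = -3/5*p - 1/5*q - 14/5.
  leading term p: subtract (3/25)·h_4 from -3/5*p - 1/5*q - 14/5 → 8/75*q**2 + 74/25*q - 46/15
  leading term q**2: subtract (9/46)·h_5 from 8/75*q**2 + 74/25*q - 46/15 → -11/115*q + 11/115
  leading term q: no divisor's leading term divides it; move -11/115*q to the remainder.
  leading term 1: no divisor's leading term divides it; move 11/115 to the remainder.
  remainder -11/115*q + 11/115 ≠ 0; add h_6 = -11/115*q + 11/115 to the basis.

The other S-polynomials (S(f_1,h_4), S(f_2,h_4), S(f_3,h_4), S(f_1,h_5), S(f_2,h_5), S(f_3,h_5), S(h_4,h_5), S(f_1,h_6), S(f_2,h_6), S(f_3,h_6), S(h_4,h_6), S(h_5,h_6)) all reduce to 0 modulo the current basis, so we have a Gröbner basis.
Inter-reduce: drop elements whose leading term is divisible by another's, tail-reduce, and make monic.
Reduced Gröbner basis: {p + 5, q - 1}.

Elimination: the polynomial q - 1 lies in the elimination ideal for q, so q ∈ {1}. For each such q, the remaining basis elements (now univariate) give the rest of the solution.
  q = 1: the earlier basis element becomes p + 5 = 0, giving p = -5 — point (-5, 1).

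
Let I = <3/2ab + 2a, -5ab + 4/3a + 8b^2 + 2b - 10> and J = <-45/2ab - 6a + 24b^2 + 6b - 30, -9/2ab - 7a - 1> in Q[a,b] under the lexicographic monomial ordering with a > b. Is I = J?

No, the ideals differ.

For a fixed monomial order, each ideal has a unique reduced Gröbner basis; comparing bases decides equality.
Buchberger on the first generating set:
f_1 = 3/2ab + 2a, LT = ab.
f_2 = -5ab + 4/3a + 8b^2 + 2b - 10, LT = ab.

S(f_1,f_2): lcm = ab. S = 8/5a + 8/5b^2 + 2/5b - 2.
  leading term a: no divisor's leading term divides it; move 8/5a to the remainder.
  leading term b^2: no divisor's leading term divides it; move 8/5b^2 to the remainder.
  leading term b: no divisor's leading term divides it; move 2/5b to the remainder.
  leading term 1: no divisor's leading term divides it; move -2 to the remainder.
  remainder 8/5a + 8/5b^2 + 2/5b - 2 ≠ 0; add g_3 = 8/5a + 8/5b^2 + 2/5b - 2 to the basis.

S(f_1,g_3): lcm = ab. S = 4/3a - b^3 - 1/4b^2 + 5/4b.
  leading term a: subtract (5/6)·g_3 from 4/3a - b^3 - 1/4b^2 + 5/4b → -b^3 - 19/12b^2 + 11/12b + 5/3
  leading term b^3: no divisor's leading term divides it; move -b^3 to the remainder.
  leading term b^2: no divisor's leading term divides it; move -19/12b^2 to the remainder.
  leading term b: no divisor's leading term divides it; move 11/12b to the remainder.
  leading term 1: no divisor's leading term divides it; move 5/3 to the remainder.
  remainder -b^3 - 19/12b^2 + 11/12b + 5/3 ≠ 0; add g_4 = -b^3 - 19/12b^2 + 11/12b + 5/3 to the basis.

The other S-polynomials (S(f_2,g_3), S(f_1,g_4), S(f_2,g_4), S(g_3,g_4)) all reduce to 0 modulo the current basis, so we have a Gröbner basis.
Inter-reduce: drop elements whose leading term is divisible by another's, tail-reduce, and make monic.
Reduced Gröbner basis: {a + b^2 + 1/4b - 5/4, b^3 + 19/12b^2 - 11/12b - 5/3}.

Buchberger on the second generating set:
h_1 = -45/2ab - 6a + 24b^2 + 6b - 30, LT = ab.
h_2 = -9/2ab - 7a - 1, LT = ab.

S(h_1,h_2): lcm = ab. S = -58/45a - 16/15b^2 - 4/15b + 10/9.
  leading term a: no divisor's leading term divides it; move -58/45a to the remainder.
  leading term b^2: no divisor's leading term divides it; move -16/15b^2 to the remainder.
  leading term b: no divisor's leading term divides it; move -4/15b to the remainder.
  leading term 1: no divisor's leading term divides it; move 10/9 to the remainder.
  remainder -58/45a - 16/15b^2 - 4/15b + 10/9 ≠ 0; add k_3 = -58/45a - 16/15b^2 - 4/15b + 10/9 to the basis.

S(h_1,k_3): lcm = ab. S = 4/15a - 24/29b^3 - 554/435b^2 + 259/435b + 4/3.
  leading term a: subtract (-6/29)·k_3 from 4/15a - 24/29b^3 - 554/435b^2 + 259/435b + 4/3 → -24/29b^3 - 130/87b^2 + 47/87b + 136/87
  leading term b^3: no divisor's leading term divides it; move -24/29b^3 to the remainder.
  leading term b^2: no divisor's leading term divides it; move -130/87b^2 to the remainder.
  leading term b: no divisor's leading term divides it; move 47/87b to the remainder.
  leading term 1: no divisor's leading term divides it; move 136/87 to the remainder.
  remainder -24/29b^3 - 130/87b^2 + 47/87b + 136/87 ≠ 0; add k_4 = -24/29b^3 - 130/87b^2 + 47/87b + 136/87 to the basis.

The other S-polynomials (S(h_2,k_3), S(h_1,k_4), S(h_2,k_4), S(k_3,k_4)) all reduce to 0 modulo the current basis, so we have a Gröbner basis.
Inter-reduce: drop elements whose leading term is divisible by another's, tail-reduce, and make monic.
Reduced Gröbner basis: {a + 24/29b^2 + 6/29b - 25/29, b^3 + 65/36b^2 - 47/72b - 17/9}.

These differ, so the ideals are not equal.
The choice of monomial ordering does not affect the verdict — as long as both bases are computed under the same ordering, their equality decides ideal equality.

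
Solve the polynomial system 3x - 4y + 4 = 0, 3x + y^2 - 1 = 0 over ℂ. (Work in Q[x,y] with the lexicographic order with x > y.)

{(-8, -5), (0, 1)}

Compute a lex Gröbner basis by Buchberger's algorithm.
f_1 = 3x - 4y + 4, LT = x.
f_2 = 3x + y^2 - 1, LT = x.

S(f_1,f_2): lcm = x. S = -1/3y^2 - 4/3y + 5/3.
  leading term y^2: no divisor's leading term divides it; move -1/3y^2 to the remainder.
  leading term y: no divisor's leading term divides it; move -4/3y to the remainder.
  leading term 1: no divisor's leading term divides it; move 5/3 to the remainder.
  remainder -1/3y^2 - 4/3y + 5/3 ≠ 0; add h_3 = -1/3y^2 - 4/3y + 5/3 to the basis.

The other S-polynomials (S(f_1,h_3), S(f_2,h_3)) all reduce to 0 modulo the current basis, so we have a Gröbner basis.
Inter-reduce: drop elements whose leading term is divisible by another's, tail-reduce, and make monic.
Reduced Gröbner basis: {x - 4/3y + 4/3, y^2 + 4y - 5}.

A lex Gröbner basis eliminates variables successively. Here y^2 + 4y - 5 depends only on y, with roots {-5, 1}; lifting each root through the earlier basis elements recovers the full solutions.
  y = -5: the earlier basis element becomes x + 8 = 0, giving x = -8 — point (-8, -5).
  y = 1: the earlier basis element becomes x = 0, giving x = 0 — point (0, 1).
Substituting each solution back into the original system confirms all equations vanish.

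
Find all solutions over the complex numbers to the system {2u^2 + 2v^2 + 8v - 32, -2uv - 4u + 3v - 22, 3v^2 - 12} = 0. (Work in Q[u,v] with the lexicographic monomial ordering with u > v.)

Compute a lex Gröbner basis by Buchberger's algorithm.
f_1 = 2u^2 + 2v^2 + 8v - 32, LT = u^2.
f_2 = -2uv - 4u + 3v - 22, LT = uv.
f_3 = 3v^2 - 12, LT = v^2.

S(f_1,f_2): lcm = u^2v. S = -2u^2 + 3/2uv - 11u + v^3 + 4v^2 - 16v.
  leading term u^2: subtract (-1)·f_1 from -2u^2 + 3/2uv - 11u + v^3 + 4v^2 - 16v → 3/2uv - 11u + v^3 + 6v^2 - 8v - 32
  leading term uv: subtract (-3/4)·f_2 from 3/2uv - 11u + v^3 + 6v^2 - 8v - 32 → -14u + v^3 + 6v^2 - 23/4v - 97/2
  leading term u: no divisor's leading term divides it; move -14u to the remainder.
  leading term v^3: subtract (1/3v)·f_3 from v^3 + 6v^2 - 23/4v - 97/2 → 6v^2 - 7/4v - 97/2
  leading term v^2: subtract (2)·f_3 from 6v^2 - 7/4v - 97/2 → -7/4v - 49/2
  leading term v: no divisor's leading term divides it; move -7/4v to the remainder.
  leading term 1: no divisor's leading term divides it; move -49/2 to the remainder.
  remainder -14u - 7/4v - 49/2 ≠ 0; add h_4 = -14u - 7/4v - 49/2 to the basis.

S(f_2,f_3): lcm = uv^2. S = 2uv + 4u - 3/2v^2 + 11v.
  leading term uv: subtract (-1)·f_2 from 2uv + 4u - 3/2v^2 + 11v → -3/2v^2 + 14v - 22
  leading term v^2: subtract (-1/2)·f_3 from -3/2v^2 + 14v - 22 → 14v - 28
  leading term v: no divisor's leading term divides it; move 14v to the remainder.
  leading term 1: no divisor's leading term divides it; move -28 to the remainder.
  remainder 14v - 28 ≠ 0; add h_5 = 14v - 28 to the basis.

The other S-polynomials (S(f_1,f_3), S(f_1,h_4), S(f_2,h_4), S(f_3,h_4), S(f_1,h_5), S(f_2,h_5), S(f_3,h_5), S(h_4,h_5)) all reduce to 0 modulo the current basis, so we have a Gröbner basis.
Inter-reduce: drop elements whose leading term is divisible by another's, tail-reduce, and make monic.
Reduced Gröbner basis: {u + 2, v - 2}.

A lex Gröbner basis eliminates variables successively. Here v - 2 depends only on v, with roots {2}; lifting each root through the earlier basis elements recovers the full solutions.
  v = 2: the earlier basis element becomes u + 2 = 0, giving u = -2 — point (-2, 2).

{(-2, 2)}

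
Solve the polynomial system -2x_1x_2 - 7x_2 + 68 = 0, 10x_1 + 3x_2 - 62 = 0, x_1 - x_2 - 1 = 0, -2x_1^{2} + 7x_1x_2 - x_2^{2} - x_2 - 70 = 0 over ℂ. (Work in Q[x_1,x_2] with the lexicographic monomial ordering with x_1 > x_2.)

{(5, 4)}

Compute a lex Gröbner basis by Buchberger's algorithm.
f_1 = -2x_1x_2 - 7x_2 + 68, LT = x_1x_2.
f_2 = 10x_1 + 3x_2 - 62, LT = x_1.
f_3 = x_1 - x_2 - 1, LT = x_1.
f_4 = -2x_1^{2} + 7x_1x_2 - x_2^{2} - x_2 - 70, LT = x_1^{2}.

S(f_1,f_2): lcm = x_1x_2. S = -\tfrac{3}{10}x_2^{2} + \tfrac{97}{10}x_2 - 34.
  leading term x_2^{2}: no divisor's leading term divides it; move -\tfrac{3}{10}x_2^{2} to the remainder.
  leading term x_2: no divisor's leading term divides it; move \tfrac{97}{10}x_2 to the remainder.
  leading term 1: no divisor's leading term divides it; move -34 to the remainder.
  remainder -\tfrac{3}{10}x_2^{2} + \tfrac{97}{10}x_2 - 34 ≠ 0; add h_5 = -\tfrac{3}{10}x_2^{2} + \tfrac{97}{10}x_2 - 34 to the basis.

S(f_1,f_3): lcm = x_1x_2. S = x_2^{2} + \tfrac{9}{2}x_2 - 34.
  leading term x_2^{2}: subtract (-\tfrac{10}{3})·h_5 from x_2^{2} + \tfrac{9}{2}x_2 - 34 → \tfrac{221}{6}x_2 - \tfrac{442}{3}
  leading term x_2: no divisor's leading term divides it; move \tfrac{221}{6}x_2 to the remainder.
  leading term 1: no divisor's leading term divides it; move -\tfrac{442}{3} to the remainder.
  remainder \tfrac{221}{6}x_2 - \tfrac{442}{3} ≠ 0; add h_6 = \tfrac{221}{6}x_2 - \tfrac{442}{3} to the basis.

The other S-polynomials (S(f_1,f_4), S(f_2,f_3), S(f_2,f_4), S(f_3,f_4), S(f_1,h_5), S(f_2,h_5), S(f_3,h_5), S(f_4,h_5), S(f_1,h_6), S(f_2,h_6), S(f_3,h_6), S(f_4,h_6), S(h_5,h_6)) all reduce to 0 modulo the current basis, so we have a Gröbner basis.
Inter-reduce: drop elements whose leading term is divisible by another's, tail-reduce, and make monic.
Reduced Gröbner basis: {x_1 - 5, x_2 - 4}.

A lex Gröbner basis eliminates variables successively. Here x_2 - 4 depends only on x_2, with roots {4}; lifting each root through the earlier basis elements recovers the full solutions.
  x_2 = 4: the earlier basis element becomes x_1 - 5 = 0, giving x_1 = 5 — point (5, 4).
Substituting each solution back into the original system confirms all equations vanish.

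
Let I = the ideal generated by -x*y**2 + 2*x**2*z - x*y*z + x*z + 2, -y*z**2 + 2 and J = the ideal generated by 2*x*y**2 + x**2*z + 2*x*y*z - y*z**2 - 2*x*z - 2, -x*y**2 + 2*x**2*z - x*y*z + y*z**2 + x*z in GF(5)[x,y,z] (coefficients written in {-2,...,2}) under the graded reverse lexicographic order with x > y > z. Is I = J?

Yes, the ideals are equal.

Two ideals are equal iff their reduced Gröbner bases coincide (the reduced basis is unique for a fixed ordering).
Buchberger on the first generating set:
f_1 = -x*y**2 + 2*x**2*z - x*y*z + x*z + 2, LT = x*y**2.
f_2 = -y*z**2 + 2, LT = y*z**2.

S(f_1,f_2): lcm = x*y**2*z**2. S = -2*x**2*z**3 + x*y*z**3 - x*z**3 + 2*x*y - 2*z**2.
  leading term x**2*z**3: no divisor's leading term divides it; move -2*x**2*z**3 to the remainder.
  leading term x*y*z**3: subtract (-x*z)·f_2 from x*y*z**3 - x*z**3 + 2*x*y - 2*z**2 → -x*z**3 + 2*x*y + 2*x*z - 2*z**2
  leading term x*z**3: no divisor's leading term divides it; move -x*z**3 to the remainder.
  leading term x*y: no divisor's leading term divides it; move 2*x*y to the remainder.
  leading term x*z: no divisor's leading term divides it; move 2*x*z to the remainder.
  leading term z**2: no divisor's leading term divides it; move -2*z**2 to the remainder.
  remainder -2*x**2*z**3 - x*z**3 + 2*x*y + 2*x*z - 2*z**2 ≠ 0; add g_3 = -2*x**2*z**3 - x*z**3 + 2*x*y + 2*x*z - 2*z**2 to the basis.

The other S-polynomials (S(f_1,g_3), S(f_2,g_3)) all reduce to 0 modulo the current basis, so we have a Gröbner basis.
Inter-reduce: drop elements whose leading term is divisible by another's, tail-reduce, and make monic.
Reduced Gröbner basis: {x**2*z**3 - 2*x*z**3 - x*y - x*z + z**2, x*y**2 - 2*x**2*z + x*y*z - x*z - 2, y*z**2 - 2}.

Buchberger on the second generating set:
h_1 = 2*x*y**2 + x**2*z + 2*x*y*z - y*z**2 - 2*x*z - 2, LT = x*y**2.
h_2 = -x*y**2 + 2*x**2*z - x*y*z + y*z**2 + x*z, LT = x*y**2.

S(h_1,h_2): lcm = x*y**2. S = -2*y*z**2 - 1.
  leading term y*z**2: no divisor's leading term divides it; move -2*y*z**2 to the remainder.
  leading term 1: no divisor's leading term divides it; move -1 to the remainder.
  remainder -2*y*z**2 - 1 ≠ 0; add k_3 = -2*y*z**2 - 1 to the basis.

S(h_1,k_3): lcm = x*y**2*z**2. S = -2*x**2*z**3 + x*y*z**3 + 2*y*z**4 - x*z**3 + 2*x*y - z**2.
  leading term x**2*z**3: no divisor's leading term divides it; move -2*x**2*z**3 to the remainder.
  leading term x*y*z**3: subtract (2*x*z)·k_3 from x*y*z**3 + 2*y*z**4 - x*z**3 + 2*x*y - z**2 → 2*y*z**4 - x*z**3 + 2*x*y + 2*x*z - z**2
  leading term y*z**4: subtract (-z**2)·k_3 from 2*y*z**4 - x*z**3 + 2*x*y + 2*x*z - z**2 → -x*z**3 + 2*x*y + 2*x*z - 2*z**2
  leading term x*z**3: no divisor's leading term divides it; move -x*z**3 to the remainder.
  leading term x*y: no divisor's leading term divides it; move 2*x*y to the remainder.
  leading term x*z: no divisor's leading term divides it; move 2*x*z to the remainder.
  leading term z**2: no divisor's leading term divides it; move -2*z**2 to the remainder.
  remainder -2*x**2*z**3 - x*z**3 + 2*x*y + 2*x*z - 2*z**2 ≠ 0; add k_4 = -2*x**2*z**3 - x*z**3 + 2*x*y + 2*x*z - 2*z**2 to the basis.

The other S-polynomials (S(h_2,k_3), S(h_1,k_4), S(h_2,k_4), S(k_3,k_4)) all reduce to 0 modulo the current basis, so we have a Gröbner basis.
Inter-reduce: drop elements whose leading term is divisible by another's, tail-reduce, and make monic.
Reduced Gröbner basis: {x**2*z**3 - 2*x*z**3 - x*y - x*z + z**2, x*y**2 - 2*x**2*z + x*y*z - x*z - 2, y*z**2 - 2}.

These coincide, so the ideals are equal.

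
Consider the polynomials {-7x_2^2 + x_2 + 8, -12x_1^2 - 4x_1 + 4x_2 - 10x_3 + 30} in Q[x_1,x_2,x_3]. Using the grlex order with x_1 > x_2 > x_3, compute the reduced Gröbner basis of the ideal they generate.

This is the nonlinear analogue of row-reducing a linear system.

f_1 = -7x_2^2 + x_2 + 8, LT = x_2^2.
f_2 = -12x_1^2 - 4x_1 + 4x_2 - 10x_3 + 30, LT = x_1^2.

The S-polynomials (S(f_1,f_2)) all reduce to 0 modulo the current basis, so we have a Gröbner basis.

G = {x_1^2 + 1/3x_1 - 1/3x_2 + 5/6x_3 - 5/2, x_2^2 - 1/7x_2 - 8/7}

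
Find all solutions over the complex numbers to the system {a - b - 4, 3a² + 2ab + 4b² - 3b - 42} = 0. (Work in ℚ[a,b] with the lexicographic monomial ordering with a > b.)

{(1, -3), (34/9, -2/9)}

Compute a lex Gröbner basis by Buchberger's algorithm.
f_1 = a - b - 4, LT = a.
f_2 = 3a² + 2ab + 4b² - 3b - 42, LT = a².

S(f_1,f_2): lcm = a². S = -5/3ab - 4a - 4/3b² + b + 14.
  reduce S modulo (f_1, f_2):
  remainder -3b² - 29/3b - 2 ≠ 0; add h_3 = -3b² - 29/3b - 2 to the basis.

The other S-polynomials (S(f_1,h_3), S(f_2,h_3)) all reduce to 0 modulo the current basis, so we have a Gröbner basis.
Inter-reduce: drop elements whose leading term is divisible by another's, tail-reduce, and make monic.
Reduced Gröbner basis: {a - b - 4, b² + 29/9b + ⅔}.

From the last basis element, b² + 29/9b + ⅔ = 0, so b takes values in {-3, -2/9}. Each choice, substituted upward through the basis, yields the corresponding point(s) of the solution set.
  b = -3: the earlier basis element becomes a - 1 = 0, giving a = 1 — point (1, -3).
  b = -2/9: the earlier basis element becomes a - 34/9 = 0, giving a = 34/9 — point (34/9, -2/9).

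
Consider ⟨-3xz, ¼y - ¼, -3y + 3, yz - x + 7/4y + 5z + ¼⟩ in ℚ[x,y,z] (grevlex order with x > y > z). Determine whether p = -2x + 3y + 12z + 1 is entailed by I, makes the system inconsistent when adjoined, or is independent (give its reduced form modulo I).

-2x + 3y + 12z + 1 lies in I (it reduces to 0).

First compute the reduced Gröbner basis of I by Buchberger's algorithm.
f_1 = -3xz, LT = xz.
f_2 = ¼y - ¼, LT = y.
f_3 = -3y + 3, LT = y.
f_4 = yz - x + 7/4y + 5z + ¼, LT = yz.

S(f_1,f_4): lcm = xyz. S = x² - 7/4xy - 5xz - ¼x.
  leading term x²: no divisor's leading term divides it; move x² to the remainder.
  leading term xy: subtract (-7x)·f_2 from -7/4xy - 5xz - ¼x → -5xz - 2x
  leading term xz: subtract (5/3)·f_1 from -5xz - 2x → -2x
  leading term x: no divisor's leading term divides it; move -2x to the remainder.
  remainder x² - 2x ≠ 0; add h_5 = x² - 2x to the basis.

S(f_2,f_4): lcm = yz. S = x - 7/4y - 6z - ¼.
  leading term x: no divisor's leading term divides it; move x to the remainder.
  leading term y: subtract (-7)·f_2 from -7/4y - 6z - ¼ → -6z - 2
  leading term z: no divisor's leading term divides it; move -6z to the remainder.
  leading term 1: no divisor's leading term divides it; move -2 to the remainder.
  remainder x - 6z - 2 ≠ 0; add h_6 = x - 6z - 2 to the basis.

S(f_1,h_6): lcm = xz. S = 6z² + 2z.
  leading term z²: no divisor's leading term divides it; move 6z² to the remainder.
  leading term z: no divisor's leading term divides it; move 2z to the remainder.
  remainder 6z² + 2z ≠ 0; add h_7 = 6z² + 2z to the basis.

The other S-polynomials (S(f_1,f_2), S(f_1,f_3), S(f_2,f_3), S(f_3,f_4), S(f_1,h_5), S(f_2,h_5), S(f_3,h_5), S(f_4,h_5), S(f_2,h_6), S(f_3,h_6), S(f_4,h_6), S(h_5,h_6), S(f_1,h_7), S(f_2,h_7), S(f_3,h_7), S(f_4,h_7), S(h_5,h_7), S(h_6,h_7)) all reduce to 0 modulo the current basis, so we have a Gröbner basis.
Inter-reduce: drop elements whose leading term is divisible by another's, tail-reduce, and make monic.
Reduced Gröbner basis: {z² + ⅓z, x - 6z - 2, y - 1}.
Label its elements g_1 = z² + ⅓z, g_2 = x - 6z - 2, g_3 = y - 1.

Reduce p = -2x + 3y + 12z + 1 modulo G:
  leading term x: subtract (-2)·g_2 from -2x + 3y + 12z + 1 → 3y - 3
  leading term y: subtract (3)·g_3 from 3y - 3 → 0
  normal form = 0.
Since the normal form is 0, p ∈ I.

The remainder on division by a Gröbner basis is unique — it is the normal form.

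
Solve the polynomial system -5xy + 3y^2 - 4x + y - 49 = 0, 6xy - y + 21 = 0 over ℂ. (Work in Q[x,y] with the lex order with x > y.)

Compute a lex Gröbner basis by Buchberger's algorithm.
f_1 = -5xy - 4x + 3y^2 + y - 49, LT = xy.
f_2 = 6xy - y + 21, LT = xy.

S(f_1,f_2): lcm = xy. S = 4/5x - 3/5y^2 - 1/30y + 63/10.
  reduce S modulo (f_1, f_2):
  remainder 4/5x - 3/5y^2 - 1/30y + 63/10 ≠ 0; add h_3 = 4/5x - 3/5y^2 - 1/30y + 63/10 to the basis.

S(f_1,h_3): lcm = xy. S = 4/5x + 3/4y^3 - 67/120y^2 - 323/40y + 49/5.
  reduce S modulo (f_1, f_2, h_3):
  remainder 3/4y^3 + 1/24y^2 - 193/24y + 7/2 ≠ 0; add h_4 = 3/4y^3 + 1/24y^2 - 193/24y + 7/2 to the basis.

The other S-polynomials (S(f_2,h_3), S(f_1,h_4), S(f_2,h_4), S(h_3,h_4)) all reduce to 0 modulo the current basis, so we have a Gröbner basis.
Inter-reduce: drop elements whose leading term is divisible by another's, tail-reduce, and make monic.
Reduced Gröbner basis: {x - 3/4y^2 - 1/24y + 63/8, y^3 + 1/18y^2 - 193/18y + 14/3}.

The lex basis is triangular: the last element involves only y. Solving y^3 + 1/18y^2 - 193/18y + 14/3 = 0 gives y ∈ {-7/2, 4/9, 3}; substituting each value into the earlier elements determines the remaining variables.
  y = -7/2: the earlier basis element becomes x - 7/6 = 0, giving x = 7/6 — point (7/6, -7/2).
  y = 4/9: the earlier basis element becomes x + 185/24 = 0, giving x = -185/24 — point (-185/24, 4/9).
  y = 3: the earlier basis element becomes x + 1 = 0, giving x = -1 — point (-1, 3).

{(7/6, -7/2), (-185/24, 4/9), (-1, 3)}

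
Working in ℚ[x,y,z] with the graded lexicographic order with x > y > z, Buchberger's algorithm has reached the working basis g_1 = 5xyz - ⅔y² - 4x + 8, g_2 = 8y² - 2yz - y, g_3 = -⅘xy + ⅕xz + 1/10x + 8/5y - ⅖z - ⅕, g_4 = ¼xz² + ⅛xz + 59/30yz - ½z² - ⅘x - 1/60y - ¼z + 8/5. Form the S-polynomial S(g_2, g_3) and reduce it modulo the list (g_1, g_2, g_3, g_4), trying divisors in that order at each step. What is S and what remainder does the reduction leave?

lcm(LM(g_2), LM(g_3)) = xy².
S = (lcm/LT(g_2))·g_2 − (lcm/LT(g_3))·g_3 = 2y² - ½yz - ¼y.
Reduce S modulo (g_1, g_2, g_3, g_4) in that order:
  leading term y²: subtract (¼)·g_2 from 2y² - ½yz - ¼y → 0
The remainder is 0, so this S-polynomial contributes no new basis element.

S(g_2, g_3) = 2y² - ½yz - ¼y; remainder on division = 0.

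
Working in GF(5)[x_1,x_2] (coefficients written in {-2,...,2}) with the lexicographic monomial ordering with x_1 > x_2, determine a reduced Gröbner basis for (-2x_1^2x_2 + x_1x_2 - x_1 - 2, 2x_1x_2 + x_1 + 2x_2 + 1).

f_1 = -2x_1^2x_2 + x_1x_2 - x_1 - 2, LT = x_1^2x_2.
f_2 = 2x_1x_2 + x_1 + 2x_2 + 1, LT = x_1x_2.

S(f_1,f_2): lcm = x_1^2x_2. S = 2x_1^2 + x_1x_2 + 1.
  leading term x_1^2: no divisor's leading term divides it; move 2x_1^2 to the remainder.
  leading term x_1x_2: subtract (-2)·f_2 from x_1x_2 + 1 → 2x_1 - x_2 - 2
  leading term x_1: no divisor's leading term divides it; move 2x_1 to the remainder.
  leading term x_2: no divisor's leading term divides it; move -x_2 to the remainder.
  leading term 1: no divisor's leading term divides it; move -2 to the remainder.
  remainder 2x_1^2 + 2x_1 - x_2 - 2 ≠ 0; add g_3 = 2x_1^2 + 2x_1 - x_2 - 2 to the basis.

S(f_1,g_3): lcm = x_1^2x_2. S = x_1x_2 - 2x_1 - 2x_2^2 + x_2 + 1.
  leading term x_1x_2: subtract (-2)·f_2 from x_1x_2 - 2x_1 - 2x_2^2 + x_2 + 1 → -2x_2^2 - 2
  leading term x_2^2: no divisor's leading term divides it; move -2x_2^2 to the remainder.
  leading term 1: no divisor's leading term divides it; move -2 to the remainder.
  remainder -2x_2^2 - 2 ≠ 0; add g_4 = -2x_2^2 - 2 to the basis.

The other S-polynomials (S(f_2,g_3), S(f_1,g_4), S(f_2,g_4), S(g_3,g_4)) all reduce to 0 modulo the current basis, so we have a Gröbner basis.
Inter-reduce: drop elements whose leading term is divisible by another's, tail-reduce, and make monic.

G = {x_1^2 + x_1 + 2x_2 - 1, x_1x_2 - 2x_1 + x_2 - 2, x_2^2 + 1}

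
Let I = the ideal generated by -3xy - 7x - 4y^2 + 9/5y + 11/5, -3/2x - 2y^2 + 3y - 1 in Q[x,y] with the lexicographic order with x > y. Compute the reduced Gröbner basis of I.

f_1 = -3xy - 7x - 4y^2 + 9/5y + 11/5, LT = xy.
f_2 = -3/2x - 2y^2 + 3y - 1, LT = x.

S(f_1,f_2): lcm = xy. S = 7/3x - 4/3y^3 + 10/3y^2 - 19/15y - 11/15.
  leading term x: subtract (-14/9)·f_2 from 7/3x - 4/3y^3 + 10/3y^2 - 19/15y - 11/15 → -4/3y^3 + 2/9y^2 + 17/5y - 103/45
  leading term y^3: no divisor's leading term divides it; move -4/3y^3 to the remainder.
  leading term y^2: no divisor's leading term divides it; move 2/9y^2 to the remainder.
  leading term y: no divisor's leading term divides it; move 17/5y to the remainder.
  leading term 1: no divisor's leading term divides it; move -103/45 to the remainder.
  remainder -4/3y^3 + 2/9y^2 + 17/5y - 103/45 ≠ 0; add g_3 = -4/3y^3 + 2/9y^2 + 17/5y - 103/45 to the basis.

S(f_1,g_3): lcm = xy^3. S = 5/2xy^2 + 51/20xy - 103/60x + 4/3y^4 - 3/5y^3 - 11/15y^2.
  leading term xy^2: subtract (-5/6y)·f_1 from 5/2xy^2 + 51/20xy - 103/60x + 4/3y^4 - 3/5y^3 - 11/15y^2 → -197/60xy - 103/60x + 4/3y^4 - 59/15y^3 + 23/30y^2 + 11/6y
  leading term xy: subtract (197/180)·f_1 from -197/60xy - 103/60x + 4/3y^4 - 59/15y^3 + 23/30y^2 + 11/6y → 107/18x + 4/3y^4 - 59/15y^3 + 463/90y^2 - 41/300y - 2167/900
  leading term x: subtract (-107/27)·f_2 from 107/18x + 4/3y^4 - 59/15y^3 + 463/90y^2 - 41/300y - 2167/900 → 4/3y^4 - 59/15y^3 - 751/270y^2 + 10577/900y - 17201/2700
  leading term y^4: subtract (-y)·g_3 from 4/3y^4 - 59/15y^3 - 751/270y^2 + 10577/900y - 17201/2700 → -167/45y^3 + 167/270y^2 + 2839/300y - 17201/2700
  leading term y^3: subtract (167/60)·g_3 from -167/45y^3 + 167/270y^2 + 2839/300y - 17201/2700 → 0
  remainder 0.

S(f_2,g_3): leading monomials are coprime, so the S-polynomial reduces to 0 (Buchberger's first criterion).
Every S-polynomial of the final basis reduces to 0, so we have a Gröbner basis.
Inter-reduce: drop elements whose leading term is divisible by another's, tail-reduce, and make monic.

G = {x + 4/3y^2 - 2y + 2/3, y^3 - 1/6y^2 - 51/20y + 103/60}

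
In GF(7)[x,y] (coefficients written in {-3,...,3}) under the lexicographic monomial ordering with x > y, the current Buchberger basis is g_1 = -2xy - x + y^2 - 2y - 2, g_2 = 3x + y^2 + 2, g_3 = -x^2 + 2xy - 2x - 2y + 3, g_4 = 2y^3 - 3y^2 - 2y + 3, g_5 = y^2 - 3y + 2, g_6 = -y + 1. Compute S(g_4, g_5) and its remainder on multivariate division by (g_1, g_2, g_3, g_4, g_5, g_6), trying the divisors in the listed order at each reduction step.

lcm(LM(g_4), LM(g_5)) = y^3.
S = (lcm/LT(g_4))·g_4 − (lcm/LT(g_5))·g_5 = -2y^2 - 3y - 2.
Reduce S modulo (g_1, g_2, g_3, g_4, g_5, g_6) in that order:
  leading term y^2: subtract (-2)·g_5 from -2y^2 - 3y - 2 → -2y + 2
  leading term y: subtract (2)·g_6 from -2y + 2 → 0
The remainder is 0, so this S-polynomial contributes no new basis element.

S(g_4, g_5) = -2y^2 - 3y - 2; remainder on division = 0.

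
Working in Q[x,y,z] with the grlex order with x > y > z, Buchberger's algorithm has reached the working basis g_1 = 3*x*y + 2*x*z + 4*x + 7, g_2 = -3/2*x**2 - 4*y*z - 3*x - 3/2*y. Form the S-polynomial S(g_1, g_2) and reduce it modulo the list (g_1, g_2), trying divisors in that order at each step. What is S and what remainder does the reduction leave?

S(g_1, g_2) = 2/3*x**2*z - 8/3*y**2*z + 4/3*x**2 - 2*x*y - y**2 + 7/3*x; remainder on division = -8/3*y**2*z - 16/9*y*z**2 - y**2 - 38/9*y*z + 7/3*x - 4/3*y + 14/3.

lcm(LM(g_1), LM(g_2)) = x**2*y.
S = (lcm/LT(g_1))·g_1 − (lcm/LT(g_2))·g_2 = 2/3*x**2*z - 8/3*y**2*z + 4/3*x**2 - 2*x*y - y**2 + 7/3*x.
Reduce S modulo (g_1, g_2) in that order:
  leading term x**2*z: subtract (-4/9*z)·g_2 from 2/3*x**2*z - 8/3*y**2*z + 4/3*x**2 - 2*x*y - y**2 + 7/3*x → -8/3*y**2*z - 16/9*y*z**2 + 4/3*x**2 - 2*x*y - 4/3*x*z - y**2 - 2/3*y*z + 7/3*x
  leading term y**2*z: no divisor's leading term divides it; move -8/3*y**2*z to the remainder.
  leading term y*z**2: no divisor's leading term divides it; move -16/9*y*z**2 to the remainder.
  leading term x**2: subtract (-8/9)·g_2 from 4/3*x**2 - 2*x*y - 4/3*x*z - y**2 - 2/3*y*z + 7/3*x → -2*x*y - 4/3*x*z - y**2 - 38/9*y*z - 1/3*x - 4/3*y
  leading term x*y: subtract (-2/3)·g_1 from -2*x*y - 4/3*x*z - y**2 - 38/9*y*z - 1/3*x - 4/3*y → -y**2 - 38/9*y*z + 7/3*x - 4/3*y + 14/3
  leading term y**2: no divisor's leading term divides it; move -y**2 to the remainder.
  leading term y*z: no divisor's leading term divides it; move -38/9*y*z to the remainder.
  leading term x: no divisor's leading term divides it; move 7/3*x to the remainder.
  leading term y: no divisor's leading term divides it; move -4/3*y to the remainder.
  leading term 1: no divisor's leading term divides it; move 14/3 to the remainder.
The remainder -8/3*y**2*z - 16/9*y*z**2 - y**2 - 38/9*y*z + 7/3*x - 4/3*y + 14/3 is nonzero, so it would be added as the next basis element.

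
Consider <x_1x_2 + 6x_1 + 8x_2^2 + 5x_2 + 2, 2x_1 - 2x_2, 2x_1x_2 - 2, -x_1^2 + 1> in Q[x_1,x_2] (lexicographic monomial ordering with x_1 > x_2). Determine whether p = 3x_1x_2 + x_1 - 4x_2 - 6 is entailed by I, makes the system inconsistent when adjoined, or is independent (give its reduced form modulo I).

3x_1x_2 + x_1 - 4x_2 - 6 lies in I (it reduces to 0).

First compute the reduced Gröbner basis of I by Buchberger's algorithm.
f_1 = x_1x_2 + 6x_1 + 8x_2^2 + 5x_2 + 2, LT = x_1x_2.
f_2 = 2x_1 - 2x_2, LT = x_1.
f_3 = 2x_1x_2 - 2, LT = x_1x_2.
f_4 = -x_1^2 + 1, LT = x_1^2.

S(f_1,f_2): lcm = x_1x_2. S = 6x_1 + 9x_2^2 + 5x_2 + 2.
  leading term x_1: subtract (3)·f_2 from 6x_1 + 9x_2^2 + 5x_2 + 2 → 9x_2^2 + 11x_2 + 2
  leading term x_2^2: no divisor's leading term divides it; move 9x_2^2 to the remainder.
  leading term x_2: no divisor's leading term divides it; move 11x_2 to the remainder.
  leading term 1: no divisor's leading term divides it; move 2 to the remainder.
  remainder 9x_2^2 + 11x_2 + 2 ≠ 0; add h_5 = 9x_2^2 + 11x_2 + 2 to the basis.

S(f_1,f_3): lcm = x_1x_2. S = 6x_1 + 8x_2^2 + 5x_2 + 3.
  leading term x_1: subtract (3)·f_2 from 6x_1 + 8x_2^2 + 5x_2 + 3 → 8x_2^2 + 11x_2 + 3
  leading term x_2^2: subtract (8/9)·h_5 from 8x_2^2 + 11x_2 + 3 → 11/9x_2 + 11/9
  leading term x_2: no divisor's leading term divides it; move 11/9x_2 to the remainder.
  leading term 1: no divisor's leading term divides it; move 11/9 to the remainder.
  remainder 11/9x_2 + 11/9 ≠ 0; add h_6 = 11/9x_2 + 11/9 to the basis.

The other S-polynomials (S(f_1,f_4), S(f_2,f_3), S(f_2,f_4), S(f_3,f_4), S(f_1,h_5), S(f_2,h_5), S(f_3,h_5), S(f_4,h_5), S(f_1,h_6), S(f_2,h_6), S(f_3,h_6), S(f_4,h_6), S(h_5,h_6)) all reduce to 0 modulo the current basis, so we have a Gröbner basis.
Inter-reduce: drop elements whose leading term is divisible by another's, tail-reduce, and make monic.
Reduced Gröbner basis: {x_1 + 1, x_2 + 1}.
Label its elements g_1 = x_1 + 1, g_2 = x_2 + 1.

Reduce p = 3x_1x_2 + x_1 - 4x_2 - 6 modulo G:
  leading term x_1x_2: subtract (3x_2)·g_1 from 3x_1x_2 + x_1 - 4x_2 - 6 → x_1 - 7x_2 - 6
  leading term x_1: subtract (1)·g_1 from x_1 - 7x_2 - 6 → -7x_2 - 7
  leading term x_2: subtract (-7)·g_2 from -7x_2 - 7 → 0
  normal form = 0.
Since the normal form is 0, p ∈ I.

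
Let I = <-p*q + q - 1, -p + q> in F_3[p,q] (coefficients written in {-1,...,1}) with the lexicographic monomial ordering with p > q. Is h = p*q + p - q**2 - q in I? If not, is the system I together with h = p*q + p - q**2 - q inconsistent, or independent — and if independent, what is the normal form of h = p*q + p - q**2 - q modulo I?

p*q + p - q**2 - q lies in I (it reduces to 0).

First compute the reduced Gröbner basis of I by Buchberger's algorithm.
f_1 = -p*q + q - 1, LT = p*q.
f_2 = -p + q, LT = p.

S(f_1,f_2): lcm = p*q. S = q**2 - q + 1.
  leading term q**2: no divisor's leading term divides it; move q**2 to the remainder.
  leading term q: no divisor's leading term divides it; move -q to the remainder.
  leading term 1: no divisor's leading term divides it; move 1 to the remainder.
  remainder q**2 - q + 1 ≠ 0; add k_3 = q**2 - q + 1 to the basis.

The other S-polynomials (S(f_1,k_3), S(f_2,k_3)) all reduce to 0 modulo the current basis, so we have a Gröbner basis.
Inter-reduce: drop elements whose leading term is divisible by another's, tail-reduce, and make monic.
Reduced Gröbner basis: {p - q, q**2 - q + 1}.
Label its elements g_1 = p - q, g_2 = q**2 - q + 1.

Reduce h = p*q + p - q**2 - q modulo G:
  leading term p*q: subtract (q)·g_1 from p*q + p - q**2 - q → p - q
  leading term p: subtract (1)·g_1 from p - q → 0
  normal form = 0.
Since the normal form is 0, h ∈ I.

The remainder on division by a Gröbner basis is unique — it is the normal form.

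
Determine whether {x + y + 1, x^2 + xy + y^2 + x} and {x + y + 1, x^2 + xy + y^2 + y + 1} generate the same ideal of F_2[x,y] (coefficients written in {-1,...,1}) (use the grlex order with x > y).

Two ideals are equal iff their reduced Gröbner bases coincide (the reduced basis is unique for a fixed ordering).
Buchberger on the first generating set:
f_1 = x + y + 1, LT = x.
f_2 = x^2 + xy + y^2 + x, LT = x^2.

S(f_1,f_2): lcm = x^2. S = y^2.
  reduce S modulo (f_1, f_2):
  remainder y^2 ≠ 0; add g_3 = y^2 to the basis.

The other S-polynomials (S(f_1,g_3), S(f_2,g_3)) all reduce to 0 modulo the current basis, so we have a Gröbner basis.
Inter-reduce: drop elements whose leading term is divisible by another's, tail-reduce, and make monic.
Reduced Gröbner basis: {y^2, x + y + 1}.

Buchberger on the second generating set:
h_1 = x + y + 1, LT = x.
h_2 = x^2 + xy + y^2 + y + 1, LT = x^2.

S(h_1,h_2): lcm = x^2. S = y^2 + x + y + 1.
  reduce S modulo (h_1, h_2):
  remainder y^2 ≠ 0; add k_3 = y^2 to the basis.

The other S-polynomials (S(h_1,k_3), S(h_2,k_3)) all reduce to 0 modulo the current basis, so we have a Gröbner basis.
Inter-reduce: drop elements whose leading term is divisible by another's, tail-reduce, and make monic.
Reduced Gröbner basis: {y^2, x + y + 1}.

Same reduced basis, so the two generating sets span the same ideal.

Yes, the ideals are equal.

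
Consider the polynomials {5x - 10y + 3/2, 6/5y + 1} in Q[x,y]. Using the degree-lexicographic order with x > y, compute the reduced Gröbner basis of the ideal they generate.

G = {x + 59/30, y + 5/6}

f_1 = 5x - 10y + 3/2, LT = x.
f_2 = 6/5y + 1, LT = y.

The S-polynomials (S(f_1,f_2)) all reduce to 0 modulo the current basis, so we have a Gröbner basis.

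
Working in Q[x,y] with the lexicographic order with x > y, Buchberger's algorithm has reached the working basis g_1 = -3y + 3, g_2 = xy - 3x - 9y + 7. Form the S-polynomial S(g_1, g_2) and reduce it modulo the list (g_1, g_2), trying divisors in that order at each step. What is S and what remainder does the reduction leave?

S(g_1, g_2) = 2x + 9y - 7; remainder on division = 2x + 2.

lcm(LM(g_1), LM(g_2)) = xy.
S = (lcm/LT(g_1))·g_1 − (lcm/LT(g_2))·g_2 = 2x + 9y - 7.
Reduce S modulo (g_1, g_2) in that order:
  leading term x: no divisor's leading term divides it; move 2x to the remainder.
  leading term y: subtract (-3)·g_1 from 9y - 7 → 2
  leading term 1: no divisor's leading term divides it; move 2 to the remainder.
The remainder 2x + 2 is nonzero, so it would be added as the next basis element.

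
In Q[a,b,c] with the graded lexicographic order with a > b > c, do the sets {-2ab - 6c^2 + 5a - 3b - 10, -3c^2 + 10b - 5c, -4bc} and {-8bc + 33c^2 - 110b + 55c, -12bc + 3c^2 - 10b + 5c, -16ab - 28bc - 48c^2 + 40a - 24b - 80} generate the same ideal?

Since reduced Gröbner bases are canonical representatives of ideals under a given ordering, it suffices to compute and compare them.
Buchberger on the first generating set:
f_1 = -2ab - 6c^2 + 5a - 3b - 10, LT = ab.
f_2 = -3c^2 + 10b - 5c, LT = c^2.
f_3 = -4bc, LT = bc.

S(f_1,f_3): lcm = abc. S = 3c^3 - 5/2ac + 3/2bc + 5c.
  leading term c^3: subtract (-c)·f_2 from 3c^3 - 5/2ac + 3/2bc + 5c → -5/2ac + 23/2bc - 5c^2 + 5c
  leading term ac: no divisor's leading term divides it; move -5/2ac to the remainder.
  leading term bc: subtract (-23/8)·f_3 from 23/2bc - 5c^2 + 5c → -5c^2 + 5c
  leading term c^2: subtract (5/3)·f_2 from -5c^2 + 5c → -50/3b + 40/3c
  leading term b: no divisor's leading term divides it; move -50/3b to the remainder.
  leading term c: no divisor's leading term divides it; move 40/3c to the remainder.
  remainder -5/2ac - 50/3b + 40/3c ≠ 0; add g_4 = -5/2ac - 50/3b + 40/3c to the basis.

S(f_2,f_3): lcm = bc^2. S = -10/3b^2 + 5/3bc.
  leading term b^2: no divisor's leading term divides it; move -10/3b^2 to the remainder.
  leading term bc: subtract (-5/12)·f_3 from 5/3bc → 0
  remainder -10/3b^2 ≠ 0; add g_5 = -10/3b^2 to the basis.

S(f_2,g_4): lcm = ac^2. S = -10/3ab + 5/3ac - 20/3bc + 16/3c^2.
  leading term ab: subtract (5/3)·f_1 from -10/3ab + 5/3ac - 20/3bc + 16/3c^2 → 5/3ac - 20/3bc + 46/3c^2 - 25/3a + 5b + 50/3
  leading term ac: subtract (-2/3)·g_4 from 5/3ac - 20/3bc + 46/3c^2 - 25/3a + 5b + 50/3 → -20/3bc + 46/3c^2 - 25/3a - 55/9b + 80/9c + 50/3
  leading term bc: subtract (5/3)·f_3 from -20/3bc + 46/3c^2 - 25/3a - 55/9b + 80/9c + 50/3 → 46/3c^2 - 25/3a - 55/9b + 80/9c + 50/3
  leading term c^2: subtract (-46/9)·f_2 from 46/3c^2 - 25/3a - 55/9b + 80/9c + 50/3 → -25/3a + 45b - 50/3c + 50/3
  leading term a: no divisor's leading term divides it; move -25/3a to the remainder.
  leading term b: no divisor's leading term divides it; move 45b to the remainder.
  leading term c: no divisor's leading term divides it; move -50/3c to the remainder.
  leading term 1: no divisor's leading term divides it; move 50/3 to the remainder.
  remainder -25/3a + 45b - 50/3c + 50/3 ≠ 0; add g_6 = -25/3a + 45b - 50/3c + 50/3 to the basis.

The other S-polynomials (S(f_1,f_2), S(f_1,g_4), S(f_3,g_4), S(f_1,g_5), S(f_2,g_5), S(f_3,g_5), S(g_4,g_5), S(f_1,g_6), S(f_2,g_6), S(f_3,g_6), S(g_4,g_6), S(g_5,g_6)) all reduce to 0 modulo the current basis, so we have a Gröbner basis.
Inter-reduce: drop elements whose leading term is divisible by another's, tail-reduce, and make monic.
Reduced Gröbner basis: {b^2, bc, c^2 - 10/3b + 5/3c, a - 27/5b + 2c - 2}.

Buchberger on the second generating set:
h_1 = -8bc + 33c^2 - 110b + 55c, LT = bc.
h_2 = -12bc + 3c^2 - 10b + 5c, LT = bc.
h_3 = -16ab - 28bc - 48c^2 + 40a - 24b - 80, LT = ab.

S(h_1,h_2): lcm = bc. S = -31/8c^2 + 155/12b - 155/24c.
  leading term c^2: no divisor's leading term divides it; move -31/8c^2 to the remainder.
  leading term b: no divisor's leading term divides it; move 155/12b to the remainder.
  leading term c: no divisor's leading term divides it; move -155/24c to the remainder.
  remainder -31/8c^2 + 155/12b - 155/24c ≠ 0; add k_4 = -31/8c^2 + 155/12b - 155/24c to the basis.

S(h_1,h_3): lcm = abc. S = -33/8ac^2 - 7/4bc^2 - 3c^3 + 55/4ab - 35/8ac - 3/2bc - 5c.
  leading term ac^2: subtract (33/31a)·k_4 from -33/8ac^2 - 7/4bc^2 - 3c^3 + 55/4ab - 35/8ac - 3/2bc - 5c → -7/4bc^2 - 3c^3 + 5/2ac - 3/2bc - 5c
  leading term bc^2: subtract (7/32c)·h_1 from -7/4bc^2 - 3c^3 + 5/2ac - 3/2bc - 5c → -327/32c^3 + 5/2ac + 361/16bc - 385/32c^2 - 5c
  leading term c^3: subtract (327/124c)·k_4 from -327/32c^3 + 5/2ac + 361/16bc - 385/32c^2 - 5c → 5/2ac - 23/2bc + 5c^2 - 5c
  leading term ac: no divisor's leading term divides it; move 5/2ac to the remainder.
  leading term bc: subtract (23/16)·h_1 from -23/2bc + 5c^2 - 5c → -679/16c^2 + 1265/8b - 1345/16c
  leading term c^2: subtract (679/62)·k_4 from -679/16c^2 + 1265/8b - 1345/16c → 50/3b - 40/3c
  leading term b: no divisor's leading term divides it; move 50/3b to the remainder.
  leading term c: no divisor's leading term divides it; move -40/3c to the remainder.
  remainder 5/2ac + 50/3b - 40/3c ≠ 0; add k_5 = 5/2ac + 50/3b - 40/3c to the basis.

S(h_1,k_4): lcm = bc^2. S = -33/8c^3 + 10/3b^2 + 145/12bc - 55/8c^2.
  leading term c^3: subtract (33/31c)·k_4 from -33/8c^3 + 10/3b^2 + 145/12bc - 55/8c^2 → 10/3b^2 - 5/3bc
  leading term b^2: no divisor's leading term divides it; move 10/3b^2 to the remainder.
  leading term bc: subtract (5/24)·h_1 from -5/3bc → -55/8c^2 + 275/12b - 275/24c
  leading term c^2: subtract (55/31)·k_4 from -55/8c^2 + 275/12b - 275/24c → 0
  remainder 10/3b^2 ≠ 0; add k_6 = 10/3b^2 to the basis.

S(k_4,k_5): lcm = ac^2. S = -10/3ab + 5/3ac - 20/3bc + 16/3c^2.
  leading term ab: subtract (5/24)·h_3 from -10/3ab + 5/3ac - 20/3bc + 16/3c^2 → 5/3ac - 5/6bc + 46/3c^2 - 25/3a + 5b + 50/3
  leading term ac: subtract (2/3)·k_5 from 5/3ac - 5/6bc + 46/3c^2 - 25/3a + 5b + 50/3 → -5/6bc + 46/3c^2 - 25/3a - 55/9b + 80/9c + 50/3
  leading term bc: subtract (5/48)·h_1 from -5/6bc + 46/3c^2 - 25/3a - 55/9b + 80/9c + 50/3 → 571/48c^2 - 25/3a + 385/72b + 455/144c + 50/3
  leading term c^2: subtract (-571/186)·k_4 from 571/48c^2 - 25/3a + 385/72b + 455/144c + 50/3 → -25/3a + 45b - 50/3c + 50/3
  leading term a: no divisor's leading term divides it; move -25/3a to the remainder.
  leading term b: no divisor's leading term divides it; move 45b to the remainder.
  leading term c: no divisor's leading term divides it; move -50/3c to the remainder.
  leading term 1: no divisor's leading term divides it; move 50/3 to the remainder.
  remainder -25/3a + 45b - 50/3c + 50/3 ≠ 0; add k_7 = -25/3a + 45b - 50/3c + 50/3 to the basis.

The other S-polynomials (S(h_2,h_3), S(h_2,k_4), S(h_3,k_4), S(h_1,k_5), S(h_2,k_5), S(h_3,k_5), S(h_1,k_6), S(h_2,k_6), S(h_3,k_6), S(k_4,k_6), S(k_5,k_6), S(h_1,k_7), S(h_2,k_7), S(h_3,k_7), S(k_4,k_7), S(k_5,k_7), S(k_6,k_7)) all reduce to 0 modulo the current basis, so we have a Gröbner basis.
Inter-reduce: drop elements whose leading term is divisible by another's, tail-reduce, and make monic.
Reduced Gröbner basis: {b^2, bc, c^2 - 10/3b + 5/3c, a - 27/5b + 2c - 2}.

The two bases agree; hence the ideals are identical.

Yes, the ideals are equal.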